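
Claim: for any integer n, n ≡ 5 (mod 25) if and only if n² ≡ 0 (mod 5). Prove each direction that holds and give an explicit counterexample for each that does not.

Forward direction. Suppose n ≡ 5 (mod 25). Then n² ≡ 5² = 25 (mod 25), and since 5 ∣ 25, also n² ≡ 0 (mod 5).

Converse. This fails: take n = 0. Then 0² = 0 ≡ 0 (mod 5), yet 0 ≡ 0 (mod 25), not 5.

The forward direction holds; the converse fails.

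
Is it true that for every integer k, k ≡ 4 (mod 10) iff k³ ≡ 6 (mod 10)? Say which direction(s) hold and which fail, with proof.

Neither implication holds.

(⇒) This fails: take k = 4. Then 4 ≡ 4 (mod 10), but 4³ = 64 ≡ 4 (mod 10), not 6.

(⇐) This fails: take k = 6. Then 6³ = 216 ≡ 6 (mod 10), yet 6 ≡ 6 (mod 10), not 4.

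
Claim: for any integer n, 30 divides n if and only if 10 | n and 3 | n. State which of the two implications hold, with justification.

Equivalent; both directions hold.

[⇒] If 30 ∣ n, write n = 30q. Since 30 = 3·10, n = 10·(3q), so 10 ∣ n; and since 30 = 10·3, n = 3·(10q), so 3 ∣ n.

[⇐] Suppose 10 ∣ n and 3 ∣ n. Any common multiple of 10 and 3 is a multiple of their lcm; here gcd(10, 3) = 1, so lcm(10, 3) = 10·3 = 30, so 30 ∣ n.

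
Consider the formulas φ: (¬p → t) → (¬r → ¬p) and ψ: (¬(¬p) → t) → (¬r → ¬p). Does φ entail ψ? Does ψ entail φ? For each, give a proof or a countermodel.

(⇒) Assume the antecedent. If p is true, the antecedent forces (p = T, t = F, r = T) or (p = T, t = T, r = T), and (¬(¬p) → t) → (¬r → ¬p) holds there. If p is false, (¬(¬p) → t) → (¬r → ¬p) reduces to true regardless of the other variables. Either way (¬(¬p) → t) → (¬r → ¬p) holds.

(⇐) This fails. Under p = T, t = F, r = F, the left side is false but the right side is true.

Only the forward implication holds.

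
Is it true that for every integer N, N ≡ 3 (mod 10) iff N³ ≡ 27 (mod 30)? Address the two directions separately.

The forward direction fails; the converse holds.

[⇒] This fails: take N = 13. Then 13 ≡ 3 (mod 10), but 13³ = 2197 ≡ 7 (mod 30), not 27.

[⇐] Conversely, the residues r modulo 30 with r³ ≡ 27 (mod 30) are exactly {3}, and each is ≡ 3 (mod 10).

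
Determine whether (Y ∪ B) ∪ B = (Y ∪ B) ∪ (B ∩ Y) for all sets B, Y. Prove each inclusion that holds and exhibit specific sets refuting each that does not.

(⟹) Let x ∈ (Y ∪ B) ∪ B. Then either x ∈ B and x ∉ Y; or x ∈ Y and x ∉ B; or x ∈ B ∩ Y. In each case x ∈ (Y ∪ B) ∪ (B ∩ Y), so (Y ∪ B) ∪ B ⊆ (Y ∪ B) ∪ (B ∩ Y).

(⟸) Let x ∈ (Y ∪ B) ∪ (B ∩ Y). Then either x ∈ B and x ∉ Y; or x ∈ Y and x ∉ B; or x ∈ B ∩ Y. In each case x ∈ (Y ∪ B) ∪ B, so (Y ∪ B) ∪ (B ∩ Y) ⊆ (Y ∪ B) ∪ B.

Both inclusions hold; the sets are equal.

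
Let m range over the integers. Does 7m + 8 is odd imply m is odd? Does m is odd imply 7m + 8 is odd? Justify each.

[⇒] Suppose 7m + 8 is odd. Since 7 is odd, 7m and m have the same parity, so 7m + 8 ≡ m + 8 (mod 2). As 8 is even, 7m + 8 is odd exactly when m is odd. Thus m is odd.

[⇐] Conversely, suppose m is odd; write m = 2j + 1. Then 7m + 8 = 7·(2j + 1) + 8 = 2·7j + 15, which is odd.

Both directions hold.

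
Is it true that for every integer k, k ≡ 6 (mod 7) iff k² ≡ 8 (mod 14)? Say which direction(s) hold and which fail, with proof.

Forward direction. This fails: take k = 13. Then 13 ≡ 6 (mod 7), but 13² = 169 ≡ 1 (mod 14), not 8.

Converse. This fails: take k = 8. Then 8² = 64 ≡ 8 (mod 14), yet 8 ≡ 1 (mod 7), not 6.

Neither implication holds.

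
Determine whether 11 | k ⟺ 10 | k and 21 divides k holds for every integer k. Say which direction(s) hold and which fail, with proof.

Forward direction. This fails: take k = 11. Certainly 11 ∣ 11, but 10 ∤ 11.

Converse. This fails: take k = 210. Both 10 ∣ 210 and 21 ∣ 210, yet 210 is not a multiple of 11 (since 210 = 19·11 + 1), so 11 ∤ 210.

Neither implication holds.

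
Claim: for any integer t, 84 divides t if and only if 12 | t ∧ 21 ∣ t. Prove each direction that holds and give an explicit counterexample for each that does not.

Both implications hold.

(⇐) Suppose 12 ∣ t and 21 ∣ t. Any common multiple of 12 and 21 is a multiple of their lcm; here lcm(12, 21) = 12·21/gcd(12, 21) = 252/3 = 84, so 84 ∣ t.

(⇒) If 84 ∣ t, write t = 84q. Since 84 = 7·12, t = 12·(7q), so 12 ∣ t; and since 84 = 4·21, t = 21·(4q), so 21 ∣ t.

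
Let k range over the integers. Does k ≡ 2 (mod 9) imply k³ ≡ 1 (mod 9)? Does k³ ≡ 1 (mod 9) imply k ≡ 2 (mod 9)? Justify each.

(⇒) fails and (⇐) fails.

(⇒) This fails: take k = 2. Then 2 ≡ 2 (mod 9), but 2³ = 8 ≡ 8 (mod 9), not 1.

(⇐) This fails: take k = 1. Then 1³ = 1 ≡ 1 (mod 9), yet 1 ≡ 1 (mod 9), not 2.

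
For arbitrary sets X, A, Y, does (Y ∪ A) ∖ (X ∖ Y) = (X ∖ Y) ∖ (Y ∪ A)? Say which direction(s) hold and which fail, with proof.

(⟹) This inclusion fails. Take X = ∅, A = {1}, Y = ∅; then 1 ∈ (Y ∪ A) ∖ (X ∖ Y) but 1 ∉ (X ∖ Y) ∖ (Y ∪ A).

(⟸) This inclusion fails. Take X = {1}, A = ∅, Y = ∅; then 1 ∈ (X ∖ Y) ∖ (Y ∪ A) but 1 ∉ (Y ∪ A) ∖ (X ∖ Y).

Both inclusions fail.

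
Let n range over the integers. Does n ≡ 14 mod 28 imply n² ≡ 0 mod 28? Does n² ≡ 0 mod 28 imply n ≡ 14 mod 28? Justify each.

Not equivalent: only (⇒) holds.

Forward direction. Suppose n ≡ 14 mod 28. Write n = 28j + 14. Then (28j + 14)² = 784j² + 784j + 196 = 28(28j² + 28j + 7) + 0, so n² ≡ 0 (mod 28).

Converse. This fails: take n = 0. Then 0² = 0 ≡ 0 (mod 28), yet 0 ≡ 0 (mod 28), not 14.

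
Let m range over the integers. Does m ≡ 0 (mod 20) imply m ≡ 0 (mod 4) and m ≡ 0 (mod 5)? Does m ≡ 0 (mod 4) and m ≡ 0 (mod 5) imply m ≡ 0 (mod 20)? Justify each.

(⟸) If m ≡ 0 (mod 4) and m ≡ 0 (mod 5), then by the Chinese remainder theorem m ≡ 0 (mod 20). This is exactly m ≡ 0 (mod 20).

(⟹) Suppose m ≡ 0 (mod 20); write m = 20j + 0. Since 4 ∣ 20, reducing mod 4 gives m ≡ 0 (mod 4); since 5 ∣ 20, reducing mod 5 gives m ≡ 0 (mod 5).

Both directions hold; the statement is true.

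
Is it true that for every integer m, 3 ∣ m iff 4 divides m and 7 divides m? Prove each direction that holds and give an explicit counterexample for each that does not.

(⇒) This fails: take m = 3. Certainly 3 ∣ 3, but 4 ∤ 3.

(⇐) This fails: take m = 28. Both 4 ∣ 28 and 7 ∣ 28, yet 28 is not a multiple of 3 (since 28 = 9·3 + 1), so 3 ∤ 28.

Both directions fail.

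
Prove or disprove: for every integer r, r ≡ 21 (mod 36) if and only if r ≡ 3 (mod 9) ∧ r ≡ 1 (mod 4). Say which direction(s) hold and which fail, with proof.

Both directions hold.

(⇐) If r ≡ 3 (mod 9) and r ≡ 1 (mod 4), then by the Chinese remainder theorem r ≡ 21 (mod 36). This is exactly r ≡ 21 (mod 36).

(⇒) Suppose r ≡ 21 (mod 36); write r = 36j + 21. Since 9 ∣ 36, reducing mod 9 gives r ≡ 21 ≡ 3 (mod 9); since 4 ∣ 36, reducing mod 4 gives r ≡ 21 ≡ 1 (mod 4).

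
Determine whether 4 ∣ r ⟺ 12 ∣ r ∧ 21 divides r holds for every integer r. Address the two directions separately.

Not equivalent: only (⇐) holds.

[⇒] This fails: take r = 4. Certainly 4 ∣ 4, but 12 ∤ 4.

[⇐] Suppose 12 ∣ r and 21 ∣ r. Any common multiple of 12 and 21 is a multiple of their lcm; here lcm(12, 21) = 12·21/gcd(12, 21) = 252/3 = 84, so 84 ∣ r. Since 4 ∣ 84, it follows that 4 ∣ r.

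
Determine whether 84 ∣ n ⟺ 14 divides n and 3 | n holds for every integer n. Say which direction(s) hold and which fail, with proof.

Not equivalent: only (⇒) holds.

(←) This fails: take n = 42. Both 14 ∣ 42 and 3 ∣ 42, yet 42 is not a multiple of 84 (since 42 = 0·84 + 42), so 84 ∤ 42.

(→) If 84 ∣ n, write n = 84q. Since 84 = 6·14, n = 14·(6q), so 14 ∣ n; and since 84 = 28·3, n = 3·(28q), so 3 ∣ n.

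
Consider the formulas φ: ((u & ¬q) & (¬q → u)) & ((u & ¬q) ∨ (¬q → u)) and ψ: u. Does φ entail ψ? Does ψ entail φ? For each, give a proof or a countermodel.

Only the forward direction holds.

(⟹) Assume the antecedent. If q is true, the antecedent cannot hold. If q is false, the antecedent forces (q = F, u = T), and u holds there. Either way u holds.

(⟸) This fails. Under q = T, u = T, the left side is false but the right side is true.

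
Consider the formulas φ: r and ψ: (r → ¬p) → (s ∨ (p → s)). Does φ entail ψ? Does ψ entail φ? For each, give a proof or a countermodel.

[⇒] Assume the antecedent. If p is true, the antecedent forces (p = T, s = F, r = T) or (p = T, s = T, r = T), and (r → ¬p) → (s ∨ (p → s)) holds there. If p is false, (r → ¬p) → (s ∨ (p → s)) reduces to true regardless of the other variables. Either way (r → ¬p) → (s ∨ (p → s)) holds.

[⇐] This fails. Under p = F, s = F, r = F, the left side is false but the right side is true.

Only the forward implication holds.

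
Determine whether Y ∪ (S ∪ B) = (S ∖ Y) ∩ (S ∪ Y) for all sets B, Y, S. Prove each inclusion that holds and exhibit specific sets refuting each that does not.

The sets are not equal: only the reverse inclusion holds.

Reverse inclusion. Let x ∈ (S ∖ Y) ∩ (S ∪ Y). Then either x ∈ S and x ∉ B, Y; or x ∈ B ∩ S and x ∉ Y. In each case x ∈ Y ∪ (S ∪ B), so (S ∖ Y) ∩ (S ∪ Y) ⊆ Y ∪ (S ∪ B).

Forward inclusion. This inclusion fails. Take B = {1}, Y = ∅, S = ∅; then 1 ∈ Y ∪ (S ∪ B) but 1 ∉ (S ∖ Y) ∩ (S ∪ Y).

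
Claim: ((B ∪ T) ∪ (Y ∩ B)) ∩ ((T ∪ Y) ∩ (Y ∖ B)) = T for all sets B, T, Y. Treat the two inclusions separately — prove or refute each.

Reverse inclusion. This inclusion fails. Take B = ∅, T = {1}, Y = ∅; then 1 ∈ T but 1 ∉ ((B ∪ T) ∪ (Y ∩ B)) ∩ ((T ∪ Y) ∩ (Y ∖ B)).

Forward inclusion. Let x ∈ ((B ∪ T) ∪ (Y ∩ B)) ∩ ((T ∪ Y) ∩ (Y ∖ B)). Then x ∈ T ∩ Y and x ∉ B, from which x ∈ T.

The sets are not equal: only the forward inclusion holds.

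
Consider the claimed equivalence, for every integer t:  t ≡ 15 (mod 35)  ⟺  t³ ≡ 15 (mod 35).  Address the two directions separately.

Not equivalent: only (⇒) holds.

Converse. This fails: take t = 25. Then 25³ = 15625 ≡ 15 (mod 35), yet 25 ≡ 25 (mod 35), not 15.

Forward direction. Suppose t ≡ 15 (mod 35). Write t = 35j + 15. Then (35j + 15)³ = 42875j³ + 55125j² + 23625j + 3375 = 35(1225j³ + 1575j² + 675j + 96) + 15, so t³ ≡ 15 (mod 35).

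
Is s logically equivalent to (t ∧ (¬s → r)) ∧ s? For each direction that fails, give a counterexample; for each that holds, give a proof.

The forward direction fails; the converse holds.

(⇐) Assume the antecedent. If r is true, the antecedent forces (r = T, t = T, s = T), and s holds there. If r is false, the antecedent forces (r = F, t = T, s = T), and s holds there. Either way s holds.

(⇒) This fails. Under r = F, t = F, s = T, the left side is true but the right side is false.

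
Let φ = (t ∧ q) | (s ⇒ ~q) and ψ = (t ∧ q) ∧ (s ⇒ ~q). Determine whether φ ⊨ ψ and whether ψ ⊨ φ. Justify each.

Not equivalent: only (⇐) holds.

[⇐] Assume the antecedent. If t is true, (t ∧ q) | (s ⇒ ~q) reduces to true regardless of the other variables. If t is false, the antecedent cannot hold. Either way (t ∧ q) | (s ⇒ ~q) holds.

[⇒] This fails. Under t = F, q = F, s = F, the left side is true but the right side is false.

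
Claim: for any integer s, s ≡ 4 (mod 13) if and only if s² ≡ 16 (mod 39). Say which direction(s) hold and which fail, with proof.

Both directions fail.

Forward direction. This fails: take s = 30. Then 30 ≡ 4 (mod 13), but 30² = 900 ≡ 3 (mod 39), not 16.

Converse. This fails: take s = 22. Then 22² = 484 ≡ 16 (mod 39), yet 22 ≡ 9 (mod 13), not 4.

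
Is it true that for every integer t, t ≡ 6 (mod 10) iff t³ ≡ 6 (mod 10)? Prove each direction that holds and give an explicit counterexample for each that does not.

(⇒) Suppose t ≡ 6 (mod 10). Write t = 10j + 6. Then (10j + 6)³ = 1000j³ + 1800j² + 1080j + 216 = 10(100j³ + 180j² + 108j + 21) + 6, so t³ ≡ 6 (mod 10).

(⇐) Conversely, suppose t³ ≡ 6 (mod 10). The only residue r in {0, …, 9} with r³ ≡ 6 (mod 10) is r = 6, so t ≡ 6 (mod 10).

Equivalent; both directions hold.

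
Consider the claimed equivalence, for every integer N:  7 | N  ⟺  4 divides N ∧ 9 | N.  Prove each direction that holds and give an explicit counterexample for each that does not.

Forward direction. This fails: take N = 7. Certainly 7 ∣ 7, but 4 ∤ 7.

Converse. This fails: take N = 36. Both 4 ∣ 36 and 9 ∣ 36, yet 36 is not a multiple of 7 (since 36 = 5·7 + 1), so 7 ∤ 36.

Neither direction holds.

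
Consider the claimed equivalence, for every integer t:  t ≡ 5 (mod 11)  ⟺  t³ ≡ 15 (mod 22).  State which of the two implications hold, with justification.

Only the reverse direction holds.

[⇒] This fails: take t = 16. Then 16 ≡ 5 (mod 11), but 16³ = 4096 ≡ 4 (mod 22), not 15.

[⇐] Conversely, the residues r modulo 22 with r³ ≡ 15 (mod 22) are exactly {5}, and each is ≡ 5 (mod 11).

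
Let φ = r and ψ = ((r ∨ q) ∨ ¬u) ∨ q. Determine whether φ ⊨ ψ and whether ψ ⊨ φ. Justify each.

The forward direction holds; the converse fails.

Forward direction. Assume the antecedent. If q is true, ((r ∨ q) ∨ ¬u) ∨ q reduces to true regardless of the other variables. If q is false, the antecedent forces (q = F, r = T, u = F) or (q = F, r = T, u = T), and ((r ∨ q) ∨ ¬u) ∨ q holds there. Either way ((r ∨ q) ∨ ¬u) ∨ q holds.

Converse. This fails. Under q = F, r = F, u = F, the left side is false but the right side is true.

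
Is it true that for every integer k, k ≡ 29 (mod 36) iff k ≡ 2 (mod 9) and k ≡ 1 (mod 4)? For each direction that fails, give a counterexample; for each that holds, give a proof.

Both directions hold; the statement is true.

(⇐) If k ≡ 2 (mod 9) and k ≡ 1 (mod 4), then by the Chinese remainder theorem k ≡ 29 (mod 36). This is exactly k ≡ 29 (mod 36).

(⇒) Suppose k ≡ 29 (mod 36); write k = 36j + 29. Since 9 ∣ 36, reducing mod 9 gives k ≡ 29 ≡ 2 (mod 9); since 4 ∣ 36, reducing mod 4 gives k ≡ 29 ≡ 1 (mod 4).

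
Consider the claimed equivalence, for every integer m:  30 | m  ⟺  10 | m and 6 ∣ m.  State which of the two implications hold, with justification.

Converse. Suppose 10 ∣ m and 6 ∣ m. Any common multiple of 10 and 6 is a multiple of their lcm; here lcm(10, 6) = 10·6/gcd(10, 6) = 60/2 = 30, so 30 ∣ m.

Forward direction. If 30 ∣ m, write m = 30q. Since 30 = 3·10, m = 10·(3q), so 10 ∣ m; and since 30 = 5·6, m = 6·(5q), so 6 ∣ m.

The biconditional holds.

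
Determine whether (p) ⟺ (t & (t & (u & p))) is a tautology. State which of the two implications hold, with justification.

[⇒] This fails. Under p = T, t = F, u = F, the left side is true but the right side is false.

[⇐] Assume the antecedent. If p is true, p reduces to true regardless of the other variables. If p is false, the antecedent cannot hold. Either way p holds.

The forward direction fails; the converse holds.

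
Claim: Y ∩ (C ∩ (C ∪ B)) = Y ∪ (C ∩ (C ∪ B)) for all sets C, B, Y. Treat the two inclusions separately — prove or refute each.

(⊆) Let x ∈ Y ∩ (C ∩ (C ∪ B)). Then either x ∈ C ∩ Y and x ∉ B; or x ∈ C ∩ B ∩ Y. In each case x ∈ Y ∪ (C ∩ (C ∪ B)), so Y ∩ (C ∩ (C ∪ B)) ⊆ Y ∪ (C ∩ (C ∪ B)).

(⊇) This inclusion fails. Take C = {1}, B = ∅, Y = ∅; then 1 ∈ Y ∪ (C ∩ (C ∪ B)) but 1 ∉ Y ∩ (C ∩ (C ∪ B)).

Only the forward inclusion holds.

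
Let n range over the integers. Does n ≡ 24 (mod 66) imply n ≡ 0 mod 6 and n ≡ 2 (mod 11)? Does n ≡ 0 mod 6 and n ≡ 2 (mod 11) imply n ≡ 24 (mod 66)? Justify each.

Converse. If n ≡ 0 (mod 6) and n ≡ 2 (mod 11), then by the Chinese remainder theorem n ≡ 24 (mod 66). This is exactly n ≡ 24 (mod 66).

Forward direction. Suppose n ≡ 24 (mod 66); write n = 66j + 24. Since 6 ∣ 66, reducing mod 6 gives n ≡ 24 ≡ 0 (mod 6); since 11 ∣ 66, reducing mod 11 gives n ≡ 24 ≡ 2 (mod 11).

Both directions hold; the statement is true.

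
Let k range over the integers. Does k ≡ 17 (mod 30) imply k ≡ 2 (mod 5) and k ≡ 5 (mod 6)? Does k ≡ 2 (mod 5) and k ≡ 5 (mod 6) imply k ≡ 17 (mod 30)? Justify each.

(→) Suppose k ≡ 17 (mod 30); write k = 30j + 17. Since 5 ∣ 30, reducing mod 5 gives k ≡ 17 ≡ 2 (mod 5); since 6 ∣ 30, reducing mod 6 gives k ≡ 17 ≡ 5 (mod 6).

(←) Conversely, if k ≡ 2 (mod 5) and k ≡ 5 (mod 6), then by the Chinese remainder theorem k ≡ 17 (mod 30). This is exactly k ≡ 17 (mod 30).

Both directions hold; the statement is true.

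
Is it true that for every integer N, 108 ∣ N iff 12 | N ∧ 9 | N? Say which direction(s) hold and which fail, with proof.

Forward direction. If 108 ∣ N, write N = 108q. Since 108 = 9·12, N = 12·(9q), so 12 ∣ N; and since 108 = 12·9, N = 9·(12q), so 9 ∣ N.

Converse. This fails: take N = 36. Both 12 ∣ 36 and 9 ∣ 36, yet 36 is not a multiple of 108 (since 36 = 0·108 + 36), so 108 ∤ 36.

Only the forward implication holds.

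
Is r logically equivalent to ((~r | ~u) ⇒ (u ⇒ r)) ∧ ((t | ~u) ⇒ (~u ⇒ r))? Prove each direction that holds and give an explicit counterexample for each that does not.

Equivalent; both directions hold.

(⟸) Assume the antecedent. If t is true, the antecedent forces (t = T, u = F, r = T) or (t = T, u = T, r = T), and r holds there. If t is false, the antecedent forces (t = F, u = F, r = T) or (t = F, u = T, r = T), and r holds there. Either way r holds.

(⟹) Assume the antecedent. If t is true, the antecedent forces (t = T, u = F, r = T) or (t = T, u = T, r = T), and the consequent holds there. If t is false, the antecedent forces (t = F, u = F, r = T) or (t = F, u = T, r = T), and the consequent holds there. Either way the consequent holds.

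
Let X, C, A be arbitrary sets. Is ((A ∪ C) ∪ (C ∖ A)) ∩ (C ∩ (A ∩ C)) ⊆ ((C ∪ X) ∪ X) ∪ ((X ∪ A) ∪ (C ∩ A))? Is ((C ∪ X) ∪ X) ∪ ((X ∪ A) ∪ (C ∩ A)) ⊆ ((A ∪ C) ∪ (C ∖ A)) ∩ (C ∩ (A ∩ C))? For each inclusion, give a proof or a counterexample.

(⟸) This inclusion fails. Take X = {1}, C = ∅, A = ∅; then 1 ∈ ((C ∪ X) ∪ X) ∪ ((X ∪ A) ∪ (C ∩ A)) but 1 ∉ ((A ∪ C) ∪ (C ∖ A)) ∩ (C ∩ (A ∩ C)).

(⟹) Let x ∈ ((A ∪ C) ∪ (C ∖ A)) ∩ (C ∩ (A ∩ C)). Then either x ∈ C ∩ A and x ∉ X; or x ∈ X ∩ C ∩ A. In each case x ∈ ((C ∪ X) ∪ X) ∪ ((X ∪ A) ∪ (C ∩ A)), so ((A ∪ C) ∪ (C ∖ A)) ∩ (C ∩ (A ∩ C)) ⊆ ((C ∪ X) ∪ X) ∪ ((X ∪ A) ∪ (C ∩ A)).

Only the forward inclusion holds.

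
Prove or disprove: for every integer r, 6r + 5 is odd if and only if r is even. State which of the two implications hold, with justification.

Only the reverse direction holds.

(⇐) Suppose r is even. Since 6 is even, 6r is even for every r, so 6r + 5 has the same parity as 5, which is odd. Hence 6r + 5 is odd.

(⇒) This fails: take r = 5. Then 6r + 5 = 35, which is odd, yet r = 5 is odd, not even.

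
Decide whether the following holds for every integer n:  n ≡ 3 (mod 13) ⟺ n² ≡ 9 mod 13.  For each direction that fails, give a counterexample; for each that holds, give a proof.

(⟸) This fails: take n = 10. Then 10² = 100 ≡ 9 (mod 13), yet 10 ≡ 10 (mod 13), not 3.

(⟹) Suppose n ≡ 3 (mod 13). Write n = 13j + 3. Then (13j + 3)² = 169j² + 78j + 9 = 13(13j² + 6j) + 9, so n² ≡ 9 (mod 13).

Only the forward direction holds.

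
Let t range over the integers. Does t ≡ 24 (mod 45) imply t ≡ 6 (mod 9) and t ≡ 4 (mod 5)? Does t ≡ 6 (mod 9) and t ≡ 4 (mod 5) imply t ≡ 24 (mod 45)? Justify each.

Both implications hold.

(→) Suppose t ≡ 24 (mod 45); write t = 45j + 24. Since 9 ∣ 45, reducing mod 9 gives t ≡ 24 ≡ 6 (mod 9); since 5 ∣ 45, reducing mod 5 gives t ≡ 24 ≡ 4 (mod 5).

(←) Conversely, if t ≡ 6 (mod 9) and t ≡ 4 (mod 5), then by the Chinese remainder theorem t ≡ 24 (mod 45). This is exactly t ≡ 24 (mod 45).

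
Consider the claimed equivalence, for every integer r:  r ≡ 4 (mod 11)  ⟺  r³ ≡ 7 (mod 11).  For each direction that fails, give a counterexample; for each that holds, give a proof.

Neither direction holds.

[⇒] This fails: take r = 4. Then 4 ≡ 4 (mod 11), but 4³ = 64 ≡ 9 (mod 11), not 7.

[⇐] This fails: take r = 6. Then 6³ = 216 ≡ 7 (mod 11), yet 6 ≡ 6 (mod 11), not 4.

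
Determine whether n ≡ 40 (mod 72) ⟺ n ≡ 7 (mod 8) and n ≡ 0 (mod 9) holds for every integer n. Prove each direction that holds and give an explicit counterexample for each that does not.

Neither implication holds.

(⇒) This fails: n = 40 gives 40 ≡ 40 (mod 72) but 40 ≡ 0 (mod 8), so the conjunction on the right does not hold.

(⇐) This fails: n = 63 satisfies both congruences on the right (63 ≡ 7 mod 8 and 63 ≡ 0 mod 9) yet 63 ≡ 63 (mod 72), not 40.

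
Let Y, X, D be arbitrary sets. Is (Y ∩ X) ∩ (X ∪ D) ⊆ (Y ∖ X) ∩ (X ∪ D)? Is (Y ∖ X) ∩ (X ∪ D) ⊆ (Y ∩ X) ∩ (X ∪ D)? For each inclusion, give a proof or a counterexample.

(⊆) This inclusion fails. Take Y = {1}, X = {1}, D = ∅; then 1 ∈ (Y ∩ X) ∩ (X ∪ D) but 1 ∉ (Y ∖ X) ∩ (X ∪ D).

(⊇) This inclusion fails. Take Y = {1}, X = ∅, D = {1}; then 1 ∈ (Y ∖ X) ∩ (X ∪ D) but 1 ∉ (Y ∩ X) ∩ (X ∪ D).

(⊆) fails and (⊇) fails.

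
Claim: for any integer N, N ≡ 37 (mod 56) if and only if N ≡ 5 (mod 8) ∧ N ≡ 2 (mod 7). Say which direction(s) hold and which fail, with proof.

(⟹) Suppose N ≡ 37 (mod 56); write N = 56j + 37. Since 8 ∣ 56, reducing mod 8 gives N ≡ 37 ≡ 5 (mod 8); since 7 ∣ 56, reducing mod 7 gives N ≡ 37 ≡ 2 (mod 7).

(⟸) Conversely, if N ≡ 5 (mod 8) and N ≡ 2 (mod 7), then by the Chinese remainder theorem N ≡ 37 (mod 56). This is exactly N ≡ 37 (mod 56).

Both implications hold.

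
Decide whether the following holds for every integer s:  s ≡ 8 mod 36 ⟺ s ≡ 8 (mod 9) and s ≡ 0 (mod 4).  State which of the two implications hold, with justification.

Forward direction. Suppose s ≡ 8 (mod 36); write s = 36j + 8. Since 9 ∣ 36, reducing mod 9 gives s ≡ 8 (mod 9); since 4 ∣ 36, reducing mod 4 gives s ≡ 8 ≡ 0 (mod 4).

Converse. If s ≡ 8 (mod 9) and s ≡ 0 (mod 4), then by the Chinese remainder theorem s ≡ 8 (mod 36). This is exactly s ≡ 8 (mod 36).

Both directions hold.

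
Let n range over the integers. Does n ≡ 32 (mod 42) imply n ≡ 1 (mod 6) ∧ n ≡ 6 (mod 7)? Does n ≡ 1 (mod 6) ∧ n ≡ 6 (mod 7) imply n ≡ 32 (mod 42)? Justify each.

Forward direction. This fails: n = 32 gives 32 ≡ 32 (mod 42) but 32 ≡ 2 (mod 6), so the conjunction on the right does not hold.

Converse. This fails: n = 13 satisfies both congruences on the right (13 ≡ 1 mod 6 and 13 ≡ 6 mod 7) yet 13 ≡ 13 (mod 42), not 32.

Both directions fail.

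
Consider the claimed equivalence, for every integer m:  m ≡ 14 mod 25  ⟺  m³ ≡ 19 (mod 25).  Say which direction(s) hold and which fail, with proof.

(←) Suppose m³ ≡ 19 (mod 25). The only residue r in {0, …, 24} with r³ ≡ 19 (mod 25) is r = 14, so m ≡ 14 (mod 25).

(→) Suppose m ≡ 14 mod 25. Write m = 25j + 14. Then (25j + 14)³ = 15625j³ + 26250j² + 14700j + 2744 = 25(625j³ + 1050j² + 588j + 109) + 19, so m³ ≡ 19 (mod 25).

Both directions hold; the statement is true.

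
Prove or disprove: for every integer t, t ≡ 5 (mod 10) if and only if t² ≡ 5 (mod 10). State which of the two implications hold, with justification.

Both directions hold; the statement is true.

Forward direction. Suppose t ≡ 5 (mod 10). Write t = 10j + 5. Then (10j + 5)² = 100j² + 100j + 25 = 10(10j² + 10j + 2) + 5, so t² ≡ 5 (mod 10).

Converse. For the converse, argue contrapositively. If t ≢ 5 (mod 10), then t is congruent to one of 0, 1, 2, 3, 4, 6, 7, 8, 9 modulo 10, and these give t² ≡ 0, 1, 4, 9, 6, 6, 9, 4, 1 respectively — never 5.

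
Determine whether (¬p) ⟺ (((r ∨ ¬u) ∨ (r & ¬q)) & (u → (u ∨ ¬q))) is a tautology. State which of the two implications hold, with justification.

(⟹) This fails. Under u = T, q = F, r = F, p = F, the left side is true but the right side is false.

(⟸) This fails. Under u = F, q = F, r = F, p = T, the left side is false but the right side is true.

Neither direction holds.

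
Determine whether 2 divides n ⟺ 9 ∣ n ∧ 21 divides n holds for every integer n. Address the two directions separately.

Both directions fail.

(→) This fails: take n = 2. Certainly 2 ∣ 2, but 9 ∤ 2.

(←) This fails: take n = 63. Both 9 ∣ 63 and 21 ∣ 63, yet 63 is not a multiple of 2 (since 63 = 31·2 + 1), so 2 ∤ 63.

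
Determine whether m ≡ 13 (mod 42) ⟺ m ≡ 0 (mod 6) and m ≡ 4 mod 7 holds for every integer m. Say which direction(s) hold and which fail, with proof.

Neither implication holds.

(⇒) This fails: m = 13 gives 13 ≡ 13 (mod 42) but 13 ≡ 1 (mod 6), so the conjunction on the right does not hold.

(⇐) This fails: m = 18 satisfies both congruences on the right (18 ≡ 0 mod 6 and 18 ≡ 4 mod 7) yet 18 ≡ 18 (mod 42), not 13.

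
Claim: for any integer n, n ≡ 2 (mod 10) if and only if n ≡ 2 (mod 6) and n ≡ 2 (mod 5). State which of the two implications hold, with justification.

The forward direction fails; the converse holds.

(⇒) This fails: n = 12 gives 12 ≡ 2 (mod 10) but 12 ≡ 0 (mod 6), so the conjunction on the right does not hold.

(⇐) Conversely, if n ≡ 2 (mod 6) and n ≡ 2 (mod 5), then by the Chinese remainder theorem n ≡ 2 (mod 30). Since 2 ≡ 2 (mod 10) and 10 ∣ 30, we get n ≡ 2 (mod 10).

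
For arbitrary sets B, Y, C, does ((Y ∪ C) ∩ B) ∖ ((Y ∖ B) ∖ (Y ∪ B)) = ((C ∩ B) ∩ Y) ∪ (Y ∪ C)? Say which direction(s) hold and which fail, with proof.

(⊆) holds; (⊇) fails.

(⊆) Let x ∈ ((Y ∪ C) ∩ B) ∖ ((Y ∖ B) ∖ (Y ∪ B)). Then either x ∈ B ∩ Y and x ∉ C; or x ∈ B ∩ C and x ∉ Y; or x ∈ B ∩ Y ∩ C. In each case x ∈ ((C ∩ B) ∩ Y) ∪ (Y ∪ C), so ((Y ∪ C) ∩ B) ∖ ((Y ∖ B) ∖ (Y ∪ B)) ⊆ ((C ∩ B) ∩ Y) ∪ (Y ∪ C).

(⊇) This inclusion fails. Take B = ∅, Y = {1}, C = ∅; then 1 ∈ ((C ∩ B) ∩ Y) ∪ (Y ∪ C) but 1 ∉ ((Y ∪ C) ∩ B) ∖ ((Y ∖ B) ∖ (Y ∪ B)).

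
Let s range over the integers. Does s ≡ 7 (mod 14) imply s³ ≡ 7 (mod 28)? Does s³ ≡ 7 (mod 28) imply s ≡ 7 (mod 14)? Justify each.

(⇒) fails; (⇐) holds.

Forward direction. This fails: take s = 21. Then 21 ≡ 7 (mod 14), but 21³ = 9261 ≡ 21 (mod 28), not 7.

Converse. The residues r modulo 28 with r³ ≡ 7 (mod 28) are exactly {7}, and each is ≡ 7 (mod 14).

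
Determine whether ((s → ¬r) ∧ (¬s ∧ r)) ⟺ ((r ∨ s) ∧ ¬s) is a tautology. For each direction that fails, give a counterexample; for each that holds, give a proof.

Both directions hold.

[⇒] Assume the antecedent. If r is true, the antecedent forces (r = T, s = F), and (r ∨ s) ∧ ¬s holds there. If r is false, the antecedent cannot hold. Either way (r ∨ s) ∧ ¬s holds.

[⇐] Assume the antecedent. If r is true, the antecedent forces (r = T, s = F), and (s → ¬r) ∧ (¬s ∧ r) holds there. If r is false, the antecedent cannot hold. Either way (s → ¬r) ∧ (¬s ∧ r) holds.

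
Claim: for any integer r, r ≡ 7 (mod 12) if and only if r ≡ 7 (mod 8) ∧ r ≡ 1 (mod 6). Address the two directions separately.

(→) This fails: r = 19 gives 19 ≡ 7 (mod 12) but 19 ≡ 3 (mod 8), so the conjunction on the right does not hold.

(←) Conversely, if r ≡ 7 (mod 8) and r ≡ 1 (mod 6), then by the Chinese remainder theorem r ≡ 7 (mod 24). Since 7 ≡ 7 (mod 12) and 12 ∣ 24, we get r ≡ 7 (mod 12).

(⇒) fails; (⇐) holds.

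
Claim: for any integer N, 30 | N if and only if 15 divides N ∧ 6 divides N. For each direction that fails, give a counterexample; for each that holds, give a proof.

(←) Suppose 15 ∣ N and 6 ∣ N. Any common multiple of 15 and 6 is a multiple of their lcm; here lcm(15, 6) = 15·6/gcd(15, 6) = 90/3 = 30, so 30 ∣ N.

(→) If 30 ∣ N, write N = 30q. Since 30 = 2·15, N = 15·(2q), so 15 ∣ N; and since 30 = 5·6, N = 6·(5q), so 6 ∣ N.

The biconditional holds.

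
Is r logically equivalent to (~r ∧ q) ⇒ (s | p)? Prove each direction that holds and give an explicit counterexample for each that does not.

(→) Assume the antecedent. If r is true, (~r ∧ q) ⇒ (s | p) reduces to true regardless of the other variables. If r is false, the antecedent cannot hold. Either way (~r ∧ q) ⇒ (s | p) holds.

(←) This fails. Under p = F, s = F, q = F, r = F, the left side is false but the right side is true.

(⇒) holds; (⇐) fails.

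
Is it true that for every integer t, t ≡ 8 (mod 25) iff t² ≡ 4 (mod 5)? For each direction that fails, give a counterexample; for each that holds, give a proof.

Only the forward implication holds.

(⟹) Suppose t ≡ 8 (mod 25). Then t² ≡ 8² = 64 (mod 25), and since 5 ∣ 25, also t² ≡ 4 (mod 5).

(⟸) This fails: take t = 2. Then 2² = 4 ≡ 4 (mod 5), yet 2 ≡ 2 (mod 25), not 8.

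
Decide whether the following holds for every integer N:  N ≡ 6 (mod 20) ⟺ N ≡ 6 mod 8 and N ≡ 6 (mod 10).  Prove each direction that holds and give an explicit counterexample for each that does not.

Not equivalent: only (⇐) holds.

Forward direction. This fails: N = 26 gives 26 ≡ 6 (mod 20) but 26 ≡ 2 (mod 8), so the conjunction on the right does not hold.

Converse. If N ≡ 6 (mod 8) and N ≡ 6 (mod 10), then by the Chinese remainder theorem N ≡ 6 (mod 40). Since 6 ≡ 6 (mod 20) and 20 ∣ 40, we get N ≡ 6 (mod 20).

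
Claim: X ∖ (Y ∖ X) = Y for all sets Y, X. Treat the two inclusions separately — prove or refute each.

(⊆) This inclusion fails. Take Y = ∅, X = {1}; then 1 ∈ X ∖ (Y ∖ X) but 1 ∉ Y.

(⊇) This inclusion fails. Take Y = {1}, X = ∅; then 1 ∈ Y but 1 ∉ X ∖ (Y ∖ X).

(⊆) fails and (⊇) fails.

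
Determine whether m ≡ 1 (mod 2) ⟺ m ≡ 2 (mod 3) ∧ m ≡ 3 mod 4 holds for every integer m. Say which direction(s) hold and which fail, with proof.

Only the reverse direction holds.

Forward direction. This fails: m = 1 gives 1 ≡ 1 (mod 2) but 1 ≡ 1 (mod 3), so the conjunction on the right does not hold.

Converse. If m ≡ 2 (mod 3) and m ≡ 3 (mod 4), then by the Chinese remainder theorem m ≡ 11 (mod 12). Since 11 ≡ 1 (mod 2) and 2 ∣ 12, we get m ≡ 1 (mod 2).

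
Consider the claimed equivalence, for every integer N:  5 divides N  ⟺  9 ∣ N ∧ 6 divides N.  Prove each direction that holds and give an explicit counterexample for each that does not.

[⇒] This fails: take N = 5. Certainly 5 ∣ 5, but 9 ∤ 5.

[⇐] This fails: take N = 18. Both 9 ∣ 18 and 6 ∣ 18, yet 18 is not a multiple of 5 (since 18 = 3·5 + 3), so 5 ∤ 18.

(⇒) fails and (⇐) fails.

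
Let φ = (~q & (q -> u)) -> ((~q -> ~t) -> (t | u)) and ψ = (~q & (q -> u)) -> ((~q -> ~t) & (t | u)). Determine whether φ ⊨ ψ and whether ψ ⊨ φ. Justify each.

(⇒) This fails. Under q = F, t = T, u = F, the left side is true but the right side is false.

(⇐) Assume the antecedent. If q is true, the consequent reduces to true regardless of the other variables. If q is false, the antecedent forces (q = F, t = F, u = T), and the consequent holds there. Either way the consequent holds.

Not equivalent: only (⇐) holds.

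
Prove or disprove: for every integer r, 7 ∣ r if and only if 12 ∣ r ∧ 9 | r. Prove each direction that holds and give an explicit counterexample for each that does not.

(⇒) This fails: take r = 7. Certainly 7 ∣ 7, but 12 ∤ 7.

(⇐) This fails: take r = 36. Both 12 ∣ 36 and 9 ∣ 36, yet 36 is not a multiple of 7 (since 36 = 5·7 + 1), so 7 ∤ 36.

(⇒) fails and (⇐) fails.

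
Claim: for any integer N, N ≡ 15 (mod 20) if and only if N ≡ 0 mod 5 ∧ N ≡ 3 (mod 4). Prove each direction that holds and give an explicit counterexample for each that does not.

(⟹) Suppose N ≡ 15 (mod 20); write N = 20j + 15. Since 5 ∣ 20, reducing mod 5 gives N ≡ 15 ≡ 0 (mod 5); since 4 ∣ 20, reducing mod 4 gives N ≡ 15 ≡ 3 (mod 4).

(⟸) Conversely, if N ≡ 0 (mod 5) and N ≡ 3 (mod 4), then by the Chinese remainder theorem N ≡ 15 (mod 20). This is exactly N ≡ 15 (mod 20).

Both implications hold.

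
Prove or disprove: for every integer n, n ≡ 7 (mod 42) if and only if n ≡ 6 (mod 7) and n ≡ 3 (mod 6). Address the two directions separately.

Neither implication holds.

Forward direction. This fails: n = 7 gives 7 ≡ 7 (mod 42) but 7 ≡ 0 (mod 7), so the conjunction on the right does not hold.

Converse. This fails: n = 27 satisfies both congruences on the right (27 ≡ 6 mod 7 and 27 ≡ 3 mod 6) yet 27 ≡ 27 (mod 42), not 7.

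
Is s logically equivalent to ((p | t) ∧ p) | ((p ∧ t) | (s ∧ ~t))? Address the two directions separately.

Neither direction holds.

(⇒) This fails. Under p = F, s = T, t = T, the left side is true but the right side is false.

(⇐) This fails. Under p = T, s = F, t = F, the left side is false but the right side is true.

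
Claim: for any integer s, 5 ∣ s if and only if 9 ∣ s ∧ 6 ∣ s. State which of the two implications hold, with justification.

Neither direction holds.

Forward direction. This fails: take s = 5. Certainly 5 ∣ 5, but 9 ∤ 5.

Converse. This fails: take s = 18. Both 9 ∣ 18 and 6 ∣ 18, yet 18 is not a multiple of 5 (since 18 = 3·5 + 3), so 5 ∤ 18.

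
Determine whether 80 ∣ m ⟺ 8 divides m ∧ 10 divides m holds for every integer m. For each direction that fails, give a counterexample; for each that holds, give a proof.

Only the forward implication holds.

(⇒) If 80 ∣ m, write m = 80q. Since 80 = 10·8, m = 8·(10q), so 8 ∣ m; and since 80 = 8·10, m = 10·(8q), so 10 ∣ m.

(⇐) This fails: take m = 40. Both 8 ∣ 40 and 10 ∣ 40, yet 40 is not a multiple of 80 (since 40 = 0·80 + 40), so 80 ∤ 40.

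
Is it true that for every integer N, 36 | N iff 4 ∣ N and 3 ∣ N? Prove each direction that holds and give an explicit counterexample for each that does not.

(⟹) If 36 ∣ N, write N = 36q. Since 36 = 9·4, N = 4·(9q), so 4 ∣ N; and since 36 = 12·3, N = 3·(12q), so 3 ∣ N.

(⟸) This fails: take N = 12. Both 4 ∣ 12 and 3 ∣ 12, yet 12 is not a multiple of 36 (since 12 = 0·36 + 12), so 36 ∤ 12.

Only the forward implication holds.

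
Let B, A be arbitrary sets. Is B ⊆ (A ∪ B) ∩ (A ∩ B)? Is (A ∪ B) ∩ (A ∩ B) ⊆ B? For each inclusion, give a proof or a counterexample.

(⊆) This inclusion fails. Take B = {1}, A = ∅; then 1 ∈ B but 1 ∉ (A ∪ B) ∩ (A ∩ B).

(⊇) Let x ∈ (A ∪ B) ∩ (A ∩ B). Then x ∈ B ∩ A, from which x ∈ B.

Only the reverse inclusion holds.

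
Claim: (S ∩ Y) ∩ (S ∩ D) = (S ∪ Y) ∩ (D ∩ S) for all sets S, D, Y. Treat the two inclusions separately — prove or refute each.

(⟹) Let x ∈ (S ∩ Y) ∩ (S ∩ D). Then x ∈ S ∩ D ∩ Y, from which x ∈ (S ∪ Y) ∩ (D ∩ S).

(⟸) This inclusion fails. Take S = {1}, D = {1}, Y = ∅; then 1 ∈ (S ∪ Y) ∩ (D ∩ S) but 1 ∉ (S ∩ Y) ∩ (S ∩ D).

(⊆) holds; (⊇) fails.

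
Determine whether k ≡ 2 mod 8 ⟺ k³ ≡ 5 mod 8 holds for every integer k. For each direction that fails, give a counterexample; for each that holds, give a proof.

(⟹) This fails: take k = 2. Then 2 ≡ 2 (mod 8), but 2³ = 8 ≡ 0 (mod 8), not 5.

(⟸) This fails: take k = 5. Then 5³ = 125 ≡ 5 (mod 8), yet 5 ≡ 5 (mod 8), not 2.

Neither implication holds.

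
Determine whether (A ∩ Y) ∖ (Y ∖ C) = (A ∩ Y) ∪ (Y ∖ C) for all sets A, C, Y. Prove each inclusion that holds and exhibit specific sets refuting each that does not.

The sets are not equal: only the forward inclusion holds.

Forward inclusion. Let x ∈ (A ∩ Y) ∖ (Y ∖ C). Then x ∈ A ∩ C ∩ Y, from which x ∈ (A ∩ Y) ∪ (Y ∖ C).

Reverse inclusion. This inclusion fails. Take A = ∅, C = ∅, Y = {1}; then 1 ∈ (A ∩ Y) ∪ (Y ∖ C) but 1 ∉ (A ∩ Y) ∖ (Y ∖ C).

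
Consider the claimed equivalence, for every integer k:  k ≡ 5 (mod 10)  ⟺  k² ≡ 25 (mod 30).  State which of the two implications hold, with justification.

[⇒] This fails: take k = 15. Then 15 ≡ 5 (mod 10), but 15² = 225 ≡ 15 (mod 30), not 25.

[⇐] Conversely, the residues r modulo 30 with r² ≡ 25 (mod 30) are exactly {5, 25}, and each is ≡ 5 (mod 10).

Only the converse holds.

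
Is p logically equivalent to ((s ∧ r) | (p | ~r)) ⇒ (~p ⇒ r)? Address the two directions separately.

(→) Assume the antecedent. If s is true, the antecedent forces (s = T, p = T, r = F) or (s = T, p = T, r = T), and the consequent holds there. If s is false, the antecedent forces (s = F, p = T, r = F) or (s = F, p = T, r = T), and the consequent holds there. Either way the consequent holds.

(←) This fails. Under s = F, p = F, r = T, the left side is false but the right side is true.

(⇒) holds; (⇐) fails.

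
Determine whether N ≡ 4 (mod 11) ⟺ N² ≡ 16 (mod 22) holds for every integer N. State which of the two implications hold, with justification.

(→) This fails: take N = 15. Then 15 ≡ 4 (mod 11), but 15² = 225 ≡ 5 (mod 22), not 16.

(←) This fails: take N = 18. Then 18² = 324 ≡ 16 (mod 22), yet 18 ≡ 7 (mod 11), not 4.

(⇒) fails and (⇐) fails.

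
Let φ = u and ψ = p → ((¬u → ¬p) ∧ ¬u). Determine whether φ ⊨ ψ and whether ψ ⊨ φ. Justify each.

Both directions fail.

(→) This fails. Under p = T, u = T, the left side is true but the right side is false.

(←) This fails. Under p = F, u = F, the left side is false but the right side is true.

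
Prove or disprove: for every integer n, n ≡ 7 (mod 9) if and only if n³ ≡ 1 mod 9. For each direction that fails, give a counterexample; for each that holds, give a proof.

(→) Suppose n ≡ 7 (mod 9). Write n = 9j + 7. Then (9j + 7)³ = 729j³ + 1701j² + 1323j + 343 = 9(81j³ + 189j² + 147j + 38) + 1, so n³ ≡ 1 (mod 9).

(←) This fails: take n = 1. Then 1³ = 1 ≡ 1 (mod 9), yet 1 ≡ 1 (mod 9), not 7.

Not equivalent: only (⇒) holds.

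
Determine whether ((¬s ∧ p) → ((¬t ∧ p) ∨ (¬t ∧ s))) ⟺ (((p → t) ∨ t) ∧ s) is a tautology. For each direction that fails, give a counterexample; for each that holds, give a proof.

Only the converse holds.

Forward direction. This fails. Under p = F, t = F, s = F, the left side is true but the right side is false.

Converse. Assume the antecedent. If p is true, the antecedent forces (p = T, t = T, s = T), and the consequent holds there. If p is false, the consequent reduces to true regardless of the other variables. Either way the consequent holds.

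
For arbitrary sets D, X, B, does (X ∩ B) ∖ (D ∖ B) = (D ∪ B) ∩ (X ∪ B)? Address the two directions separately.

(⊆) holds; (⊇) fails.

(⟸) This inclusion fails. Take D = {1}, X = {1}, B = ∅; then 1 ∈ (D ∪ B) ∩ (X ∪ B) but 1 ∉ (X ∩ B) ∖ (D ∖ B).

(⟹) Let x ∈ (X ∩ B) ∖ (D ∖ B). Then either x ∈ X ∩ B and x ∉ D; or x ∈ D ∩ X ∩ B. In each case x ∈ (D ∪ B) ∩ (X ∪ B), so (X ∩ B) ∖ (D ∖ B) ⊆ (D ∪ B) ∩ (X ∪ B).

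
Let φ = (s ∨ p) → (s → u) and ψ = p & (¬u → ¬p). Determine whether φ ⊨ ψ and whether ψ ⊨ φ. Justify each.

Only the converse holds.

Forward direction. This fails. Under p = F, u = F, s = F, the left side is true but the right side is false.

Converse. Assume the antecedent. If p is true, the antecedent forces (p = T, u = T, s = F) or (p = T, u = T, s = T), and (s ∨ p) → (s → u) holds there. If p is false, the antecedent cannot hold. Either way (s ∨ p) → (s → u) holds.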